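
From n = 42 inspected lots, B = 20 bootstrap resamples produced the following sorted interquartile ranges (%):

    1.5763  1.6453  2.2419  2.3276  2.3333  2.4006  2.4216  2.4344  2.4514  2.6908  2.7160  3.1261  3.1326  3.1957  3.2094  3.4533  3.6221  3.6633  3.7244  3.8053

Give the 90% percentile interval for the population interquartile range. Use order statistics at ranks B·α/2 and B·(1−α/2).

(1.5763, 3.7244)

α = 0.10; lower rank = 20 × 0.050 = 1; upper rank = 20 × 0.950 = 19.
The 1st smallest replicate is 1.5763; the 19th is 3.7244.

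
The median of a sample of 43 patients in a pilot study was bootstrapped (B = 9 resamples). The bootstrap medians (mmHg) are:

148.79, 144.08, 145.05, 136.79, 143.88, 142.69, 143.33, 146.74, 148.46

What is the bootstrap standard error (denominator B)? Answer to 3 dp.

SE* = 3.399

Bootstrap SE is the standard deviation of the 9 replicate medians.
Mean of replicates: (148.79 + 144.08 + 145.05 + 136.79 + 143.88 + 142.69 + 143.33 + 146.74 + 148.46) / 9 = 1299.8100 / 9 = 144.4233
Sum of squared deviations: (+4.3667)² + (−0.3433)² + (+0.6267)² + (−7.6333)² + (−0.5433)² + (−1.7333)² + (−1.0933)² + (+2.3167)² + (+4.0367)² = 104.0028
Variance = 104.0028 / 9 = 11.5559
SE* = √11.5559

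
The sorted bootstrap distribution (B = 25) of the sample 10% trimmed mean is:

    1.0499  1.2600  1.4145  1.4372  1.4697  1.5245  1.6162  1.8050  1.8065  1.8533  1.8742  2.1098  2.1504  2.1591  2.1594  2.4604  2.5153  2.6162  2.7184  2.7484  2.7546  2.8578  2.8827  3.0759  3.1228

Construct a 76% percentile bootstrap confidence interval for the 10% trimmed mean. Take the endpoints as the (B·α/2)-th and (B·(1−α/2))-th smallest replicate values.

(1.4145, 2.8578)

α = 0.24; lower rank = 25 × 0.120 = 3; upper rank = 25 × 0.880 = 22.
The 3rd smallest replicate is 1.4145; the 22nd is 2.8578.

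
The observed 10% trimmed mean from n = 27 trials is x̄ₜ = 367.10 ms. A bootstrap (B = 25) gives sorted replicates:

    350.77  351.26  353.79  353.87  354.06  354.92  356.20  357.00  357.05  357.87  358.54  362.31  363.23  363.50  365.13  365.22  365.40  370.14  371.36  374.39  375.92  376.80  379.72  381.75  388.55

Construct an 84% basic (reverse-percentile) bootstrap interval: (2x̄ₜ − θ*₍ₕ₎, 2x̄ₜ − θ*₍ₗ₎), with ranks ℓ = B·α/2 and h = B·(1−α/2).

Percentile endpoints at ranks 2 and 23: θ*₍2₎ = 351.26, θ*₍23₎ = 379.72.
Basic interval reflects these around x̄ₜ:
  lower = 2 × 367.10 − 379.72 = 354.48
  upper = 2 × 367.10 − 351.26 = 382.94

(354.48, 382.94)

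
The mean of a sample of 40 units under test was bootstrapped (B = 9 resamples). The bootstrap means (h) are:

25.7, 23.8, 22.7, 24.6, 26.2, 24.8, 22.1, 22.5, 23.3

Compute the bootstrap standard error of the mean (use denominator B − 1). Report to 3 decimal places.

Bootstrap SE is the standard deviation of the 9 replicate means.
Mean of replicates: (25.7 + 23.8 + 22.7 + 24.6 + 26.2 + 24.8 + 22.1 + 22.5 + 23.3) / 9 = 215.7000 / 9 = 23.9667
Sum of squared deviations: (+1.7333)² + (−0.1667)² + (−1.2667)² + (+0.6333)² + (+2.2333)² + (+0.8333)² + (−1.8667)² + (−1.4667)² + (−0.6667)² = 16.8000
Variance = 16.8000 / 8 = 2.1000
SE* = √2.1000

SE* = 1.449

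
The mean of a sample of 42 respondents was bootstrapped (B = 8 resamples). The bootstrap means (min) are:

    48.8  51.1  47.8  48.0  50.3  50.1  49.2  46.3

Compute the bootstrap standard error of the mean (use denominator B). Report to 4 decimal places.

SE* = 1.4620

Bootstrap SE is the standard deviation of the 8 replicate means.
Mean of replicates: (48.8 + 51.1 + 47.8 + 48.0 + 50.3 + 50.1 + 49.2 + 46.3) / 8 = 391.60000 / 8 = 48.95000
Sum of squared deviations: (−0.15000)² + (+2.15000)² + (−1.15000)² + (−0.95000)² + (+1.35000)² + (+1.15000)² + (+0.25000)² + (−2.65000)² = 17.10000
Variance = 17.10000 / 8 = 2.13750
SE* = √2.13750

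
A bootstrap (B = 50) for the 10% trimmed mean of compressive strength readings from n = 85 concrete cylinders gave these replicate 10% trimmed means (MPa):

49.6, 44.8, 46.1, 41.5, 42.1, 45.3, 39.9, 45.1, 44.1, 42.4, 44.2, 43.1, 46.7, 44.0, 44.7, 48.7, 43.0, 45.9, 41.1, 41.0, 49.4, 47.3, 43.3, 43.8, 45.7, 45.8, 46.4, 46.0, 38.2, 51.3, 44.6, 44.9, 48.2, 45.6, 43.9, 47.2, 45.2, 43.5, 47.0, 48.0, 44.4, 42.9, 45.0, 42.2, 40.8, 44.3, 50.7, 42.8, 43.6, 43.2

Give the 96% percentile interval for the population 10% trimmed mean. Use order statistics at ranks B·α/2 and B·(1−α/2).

Sorted replicates: 38.2, 39.9, 40.8, 41.0, 41.1, 41.5, 42.1, 42.2, 42.4, 42.8, 42.9, 43.0, 43.1, 43.2, 43.3, 43.5, 43.6, 43.8, 43.9, 44.0, 44.1, 44.2, 44.3, 44.4, 44.6, 44.7, 44.8, 44.9, 45.0, 45.1, 45.2, 45.3, 45.6, 45.7, 45.8, 45.9, 46.0, 46.1, 46.4, 46.7, 47.0, 47.2, 47.3, 48.0, 48.2, 48.7, 49.4, 49.6, 50.7, 51.3
α = 0.04; lower rank = 50 × 0.020 = 1; upper rank = 50 × 0.980 = 49.
The 1st smallest replicate is 38.2; the 49th is 50.7.

(38.2, 50.7)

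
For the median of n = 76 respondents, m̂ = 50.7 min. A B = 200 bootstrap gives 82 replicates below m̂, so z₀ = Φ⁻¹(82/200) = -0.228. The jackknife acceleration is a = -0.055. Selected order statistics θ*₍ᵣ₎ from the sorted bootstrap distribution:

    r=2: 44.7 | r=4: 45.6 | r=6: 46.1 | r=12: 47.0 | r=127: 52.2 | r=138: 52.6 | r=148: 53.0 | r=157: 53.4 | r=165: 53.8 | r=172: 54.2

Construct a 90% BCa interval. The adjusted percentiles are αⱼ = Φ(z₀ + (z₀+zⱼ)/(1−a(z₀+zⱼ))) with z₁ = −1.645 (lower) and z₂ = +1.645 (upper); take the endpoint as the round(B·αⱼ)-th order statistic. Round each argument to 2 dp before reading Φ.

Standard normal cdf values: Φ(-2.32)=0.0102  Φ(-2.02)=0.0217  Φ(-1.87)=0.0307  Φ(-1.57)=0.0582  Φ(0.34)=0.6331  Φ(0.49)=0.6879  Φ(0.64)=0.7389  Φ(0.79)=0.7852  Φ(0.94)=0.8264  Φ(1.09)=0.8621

Lower: z₀ + z₁ = -0.228 + (-1.645) = -1.873; 1 − a(z₀+z₁) = 1 − (-0.055)(-1.873) = 0.8970; argument = -0.228 + (-1.873)/0.8970 = -2.3161 → -2.32.
α₁ = Φ(-2.32) = 0.0102; rank = round(200 × 0.0102) = 2; θ*₍2₎ = 44.7.
Upper: z₀ + z₂ = 1.417; 1 − a(z₀+z₂) = 1.0779; argument = 1.0866 → 1.09; α₂ = 0.8621; rank = 172; θ*₍172₎ = 54.2.

(44.7, 54.2)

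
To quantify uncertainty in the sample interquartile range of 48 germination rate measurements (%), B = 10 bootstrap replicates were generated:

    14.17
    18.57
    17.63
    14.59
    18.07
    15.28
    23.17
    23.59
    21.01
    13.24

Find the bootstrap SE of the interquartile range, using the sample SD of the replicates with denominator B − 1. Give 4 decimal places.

SE* = 3.7090

Bootstrap SE is the standard deviation of the 10 replicate interquartile ranges.
Mean of replicates: (14.17 + 18.57 + 17.63 + 14.59 + 18.07 + 15.28 + 23.17 + 23.59 + 21.01 + 13.24) / 10 = 179.32000 / 10 = 17.93200
Sum of squared deviations: (−3.76200)² + (+0.63800)² + (−0.30200)² + (−3.34200)² + (+0.13800)² + (−2.65200)² + (+5.23800)² + (+5.65800)² + (+3.07800)² + (−4.69200)² = 123.81056
Variance = 123.81056 / 9 = 13.75673
SE* = √13.75673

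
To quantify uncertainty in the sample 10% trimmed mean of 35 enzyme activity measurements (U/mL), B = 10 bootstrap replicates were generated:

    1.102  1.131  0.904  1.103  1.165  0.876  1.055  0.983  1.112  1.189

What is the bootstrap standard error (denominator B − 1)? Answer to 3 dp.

Bootstrap SE is the standard deviation of the 10 replicate 10% trimmed means.
Mean of replicates: (1.102 + 1.131 + 0.904 + 1.103 + 1.165 + 0.876 + 1.055 + 0.983 + 1.112 + 1.189) / 10 = 10.6200 / 10 = 1.0620
Sum of squared deviations: (+0.0400)² + (+0.0690)² + (−0.1580)² + (+0.0410)² + (+0.1030)² + (−0.1860)² + (−0.0070)² + (−0.0790)² + (+0.0500)² + (+0.1270)² = 0.1031
Variance = 0.1031 / 9 = 0.0115
SE* = √0.0115

SE* = 0.107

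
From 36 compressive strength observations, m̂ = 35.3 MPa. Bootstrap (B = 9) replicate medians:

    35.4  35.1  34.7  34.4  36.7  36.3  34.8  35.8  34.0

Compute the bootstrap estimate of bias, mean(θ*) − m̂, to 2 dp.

mean(θ*) = (35.4 + 35.1 + 34.7 + 34.4 + 36.7 + 36.3 + 34.8 + 35.8 + 34.0) / 9 = 35.244
bias = 35.244 − 35.3

bias = −0.06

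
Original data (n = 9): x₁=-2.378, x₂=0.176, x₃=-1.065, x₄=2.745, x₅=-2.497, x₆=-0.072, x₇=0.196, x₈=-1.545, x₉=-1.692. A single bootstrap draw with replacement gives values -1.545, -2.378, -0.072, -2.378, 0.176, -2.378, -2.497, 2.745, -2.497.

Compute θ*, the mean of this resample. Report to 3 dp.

Mean = ((-1.545) + (-2.378) + (-0.072) + (-2.378) + 0.176 + (-2.378) + (-2.497) + 2.745 + (-2.497)) / 9 = -10.8240 / 9 = -1.203

θ* = -1.203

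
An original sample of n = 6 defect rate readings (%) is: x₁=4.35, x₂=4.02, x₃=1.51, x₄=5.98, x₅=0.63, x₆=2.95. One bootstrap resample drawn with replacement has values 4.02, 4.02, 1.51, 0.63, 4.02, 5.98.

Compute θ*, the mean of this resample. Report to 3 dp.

Mean = (4.02 + 4.02 + 1.51 + 0.63 + 4.02 + 5.98) / 6 = 20.180 / 6 = 3.363

θ* = 3.363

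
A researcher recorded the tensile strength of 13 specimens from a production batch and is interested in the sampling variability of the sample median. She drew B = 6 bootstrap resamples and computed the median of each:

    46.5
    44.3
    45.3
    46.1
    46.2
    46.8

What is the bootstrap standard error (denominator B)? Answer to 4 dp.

SE* = 0.8380

Bootstrap SE is the standard deviation of the 6 replicate medians.
Mean of replicates: (46.5 + 44.3 + 45.3 + 46.1 + 46.2 + 46.8) / 6 = 275.20000 / 6 = 45.86667
Sum of squared deviations: (+0.63333)² + (−1.56667)² + (−0.56667)² + (+0.23333)² + (+0.33333)² + (+0.93333)² = 4.21333
Variance = 4.21333 / 6 = 0.70222
SE* = √0.70222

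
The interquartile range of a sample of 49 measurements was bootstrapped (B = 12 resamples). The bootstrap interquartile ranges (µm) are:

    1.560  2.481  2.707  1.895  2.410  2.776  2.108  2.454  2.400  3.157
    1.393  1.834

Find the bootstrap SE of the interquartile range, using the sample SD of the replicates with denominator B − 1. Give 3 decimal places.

SE* = 0.520

Bootstrap SE is the standard deviation of the 12 replicate interquartile ranges.
Mean of replicates: (1.560 + 2.481 + 2.707 + 1.895 + 2.410 + 2.776 + 2.108 + 2.454 + 2.400 + 3.157 + 1.393 + 1.834) / 12 = 27.1750 / 12 = 2.2646
Sum of squared deviations: (−0.7046)² + (+0.2164)² + (+0.4424)² + (−0.3696)² + (+0.1454)² + (+0.5114)² + (−0.1566)² + (+0.1894)² + (+0.1354)² + (+0.8924)² + (−0.8716)² + (−0.4306)² = 2.9785
Variance = 2.9785 / 11 = 0.2708
SE* = √0.2708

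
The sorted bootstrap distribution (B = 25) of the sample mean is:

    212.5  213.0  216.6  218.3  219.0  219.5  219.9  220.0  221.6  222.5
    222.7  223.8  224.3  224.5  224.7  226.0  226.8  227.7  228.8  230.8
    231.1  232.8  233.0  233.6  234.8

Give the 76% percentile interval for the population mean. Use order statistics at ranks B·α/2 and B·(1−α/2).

(216.6, 232.8)

α = 0.24; lower rank = 25 × 0.120 = 3; upper rank = 25 × 0.880 = 22.
The 3rd smallest replicate is 216.6; the 22nd is 232.8.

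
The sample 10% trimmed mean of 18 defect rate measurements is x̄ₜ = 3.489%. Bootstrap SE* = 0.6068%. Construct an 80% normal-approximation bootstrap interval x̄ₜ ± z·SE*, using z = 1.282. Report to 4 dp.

(2.7111, 4.2669)

Margin = 1.282 × 0.6068 = 0.77792
Interval: 3.489 ± 0.77792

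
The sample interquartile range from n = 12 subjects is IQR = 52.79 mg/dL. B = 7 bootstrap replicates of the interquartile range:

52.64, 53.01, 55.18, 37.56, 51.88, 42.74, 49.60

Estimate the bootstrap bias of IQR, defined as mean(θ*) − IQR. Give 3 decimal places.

bias = −3.846

mean(θ*) = (52.64 + 53.01 + 55.18 + 37.56 + 51.88 + 42.74 + 49.60) / 7 = 48.9443
bias = 48.9443 − 52.79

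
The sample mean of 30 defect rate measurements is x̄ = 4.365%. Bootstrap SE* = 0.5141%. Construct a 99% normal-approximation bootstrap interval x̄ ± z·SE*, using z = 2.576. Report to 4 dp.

(3.0407, 5.6893)

Margin = 2.576 × 0.5141 = 1.32432
Interval: 4.365 ± 1.32432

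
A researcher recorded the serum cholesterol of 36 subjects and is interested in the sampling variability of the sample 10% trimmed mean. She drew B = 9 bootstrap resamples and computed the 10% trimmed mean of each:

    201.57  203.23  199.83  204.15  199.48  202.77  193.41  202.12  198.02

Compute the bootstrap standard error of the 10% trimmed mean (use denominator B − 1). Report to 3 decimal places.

Bootstrap SE is the standard deviation of the 9 replicate 10% trimmed means.
Mean of replicates: (201.57 + 203.23 + 199.83 + 204.15 + 199.48 + 202.77 + 193.41 + 202.12 + 198.02) / 9 = 1804.5800 / 9 = 200.5089
Sum of squared deviations: (+1.0611)² + (+2.7211)² + (−0.6789)² + (+3.6411)² + (−1.0289)² + (+2.2611)² + (−7.0989)² + (+1.6111)² + (−2.4889)² = 87.6047
Variance = 87.6047 / 8 = 10.9506
SE* = √10.9506

SE* = 3.309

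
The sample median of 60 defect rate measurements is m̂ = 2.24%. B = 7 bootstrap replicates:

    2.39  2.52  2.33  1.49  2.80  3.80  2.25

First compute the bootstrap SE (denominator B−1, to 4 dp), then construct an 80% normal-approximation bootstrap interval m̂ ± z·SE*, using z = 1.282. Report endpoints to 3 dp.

Mean of replicates = 2.5114; sum of squared deviations = 2.9031; SE* = √(2.9031/6) = 0.6956
Margin = 1.282 × 0.6956 = 0.8918
Interval: 2.24 ± 0.8918

(1.348, 3.132)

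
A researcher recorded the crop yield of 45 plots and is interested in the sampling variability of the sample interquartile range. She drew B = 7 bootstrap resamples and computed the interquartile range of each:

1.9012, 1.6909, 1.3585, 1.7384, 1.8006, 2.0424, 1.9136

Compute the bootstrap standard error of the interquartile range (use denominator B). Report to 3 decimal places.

SE* = 0.203

Bootstrap SE is the standard deviation of the 7 replicate interquartile ranges.
Mean of replicates: (1.9012 + 1.6909 + 1.3585 + 1.7384 + 1.8006 + 2.0424 + 1.9136) / 7 = 12.44560 / 7 = 1.77794
Sum of squared deviations: (+0.12326)² + (−0.08704)² + (−0.41944)² + (−0.03954)² + (+0.02266)² + (+0.26446)² + (+0.13566)² = 0.28912
Variance = 0.28912 / 7 = 0.04130
SE* = √0.04130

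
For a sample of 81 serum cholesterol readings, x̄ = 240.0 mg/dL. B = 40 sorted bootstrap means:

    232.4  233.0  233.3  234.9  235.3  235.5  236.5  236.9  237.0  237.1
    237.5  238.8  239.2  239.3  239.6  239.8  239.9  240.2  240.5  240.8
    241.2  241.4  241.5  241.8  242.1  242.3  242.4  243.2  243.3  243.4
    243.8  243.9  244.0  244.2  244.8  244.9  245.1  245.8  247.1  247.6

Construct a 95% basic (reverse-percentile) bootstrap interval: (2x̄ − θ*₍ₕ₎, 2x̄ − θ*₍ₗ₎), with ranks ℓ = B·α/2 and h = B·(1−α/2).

Percentile endpoints at ranks 1 and 39: θ*₍1₎ = 232.4, θ*₍39₎ = 247.1.
Basic interval reflects these around x̄:
  lower = 2 × 240.0 − 247.1 = 232.9
  upper = 2 × 240.0 − 232.4 = 247.6

(232.9, 247.6)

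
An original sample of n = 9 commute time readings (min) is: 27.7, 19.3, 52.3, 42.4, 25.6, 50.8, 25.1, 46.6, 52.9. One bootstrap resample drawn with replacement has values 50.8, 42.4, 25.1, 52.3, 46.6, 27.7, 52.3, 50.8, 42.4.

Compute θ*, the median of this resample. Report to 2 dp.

θ* = 46.60

Sorted: 25.1, 27.7, 42.4, 42.4, 46.6, 50.8, 50.8, 52.3, 52.3
Median = middle value = 46.60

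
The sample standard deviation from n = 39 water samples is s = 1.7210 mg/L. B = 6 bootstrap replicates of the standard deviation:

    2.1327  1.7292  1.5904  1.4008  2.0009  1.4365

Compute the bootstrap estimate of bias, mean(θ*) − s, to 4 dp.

bias = −0.0059

mean(θ*) = (2.1327 + 1.7292 + 1.5904 + 1.4008 + 2.0009 + 1.4365) / 6 = 1.71508
bias = 1.71508 − 1.7210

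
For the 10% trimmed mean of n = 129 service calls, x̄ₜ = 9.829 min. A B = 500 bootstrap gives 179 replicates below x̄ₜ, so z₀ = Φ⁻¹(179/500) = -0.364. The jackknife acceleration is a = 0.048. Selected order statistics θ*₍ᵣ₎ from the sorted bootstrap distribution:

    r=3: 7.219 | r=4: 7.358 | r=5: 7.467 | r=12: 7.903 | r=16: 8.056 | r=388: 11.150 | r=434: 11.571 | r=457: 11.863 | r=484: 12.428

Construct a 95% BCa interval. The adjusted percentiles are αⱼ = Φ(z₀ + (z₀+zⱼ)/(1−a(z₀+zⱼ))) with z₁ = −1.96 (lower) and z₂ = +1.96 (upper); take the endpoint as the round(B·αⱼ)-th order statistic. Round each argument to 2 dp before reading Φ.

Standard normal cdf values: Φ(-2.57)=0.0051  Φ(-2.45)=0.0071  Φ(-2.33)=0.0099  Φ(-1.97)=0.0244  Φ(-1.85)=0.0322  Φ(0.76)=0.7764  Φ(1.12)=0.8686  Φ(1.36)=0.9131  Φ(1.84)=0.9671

Lower: z₀ + z₁ = -0.364 + (-1.960) = -2.324; 1 − a(z₀+z₁) = 1 − (0.048)(-2.324) = 1.1116; argument = -0.364 + (-2.324)/1.1116 = -2.4548 → -2.45.
α₁ = Φ(-2.45) = 0.0071; rank = round(500 × 0.0071) = 4; θ*₍4₎ = 7.358.
Upper: z₀ + z₂ = 1.596; 1 − a(z₀+z₂) = 0.9234; argument = 1.3644 → 1.36; α₂ = 0.9131; rank = 457; θ*₍457₎ = 11.863.

(7.358, 11.863)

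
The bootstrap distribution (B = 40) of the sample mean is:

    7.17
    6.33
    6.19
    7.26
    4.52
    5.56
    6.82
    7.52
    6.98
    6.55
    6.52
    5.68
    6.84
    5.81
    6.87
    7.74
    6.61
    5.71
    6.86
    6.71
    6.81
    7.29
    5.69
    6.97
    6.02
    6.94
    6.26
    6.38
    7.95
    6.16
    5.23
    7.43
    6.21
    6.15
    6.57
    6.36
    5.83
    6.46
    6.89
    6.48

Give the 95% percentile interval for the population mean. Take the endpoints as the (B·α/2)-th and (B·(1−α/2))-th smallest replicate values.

(4.52, 7.74)

Sorted replicates: 4.52, 5.23, 5.56, 5.68, 5.69, 5.71, 5.81, 5.83, 6.02, 6.15, 6.16, 6.19, 6.21, 6.26, 6.33, 6.36, 6.38, 6.46, 6.48, 6.52, 6.55, 6.57, 6.61, 6.71, 6.81, 6.82, 6.84, 6.86, 6.87, 6.89, 6.94, 6.97, 6.98, 7.17, 7.26, 7.29, 7.43, 7.52, 7.74, 7.95
α = 0.05; lower rank = 40 × 0.025 = 1; upper rank = 40 × 0.975 = 39.
The 1st smallest replicate is 4.52; the 39th is 7.74.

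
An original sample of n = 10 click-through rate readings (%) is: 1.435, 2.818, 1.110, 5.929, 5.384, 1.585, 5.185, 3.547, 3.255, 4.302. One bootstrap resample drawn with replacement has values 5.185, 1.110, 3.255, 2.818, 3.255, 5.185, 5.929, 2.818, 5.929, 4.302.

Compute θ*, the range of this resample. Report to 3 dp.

Range = 5.929 − 1.110 = 4.819

θ* = 4.819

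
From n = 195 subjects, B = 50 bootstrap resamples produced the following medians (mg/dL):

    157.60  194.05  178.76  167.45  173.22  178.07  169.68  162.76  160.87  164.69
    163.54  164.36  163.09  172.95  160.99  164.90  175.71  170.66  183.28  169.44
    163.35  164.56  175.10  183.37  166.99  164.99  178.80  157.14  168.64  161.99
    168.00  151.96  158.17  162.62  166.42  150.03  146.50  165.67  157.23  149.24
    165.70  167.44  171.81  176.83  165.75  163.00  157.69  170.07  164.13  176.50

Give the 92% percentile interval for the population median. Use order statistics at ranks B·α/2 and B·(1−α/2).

(149.24, 183.28)

Sorted replicates: 146.50, 149.24, 150.03, 151.96, 157.14, 157.23, 157.60, 157.69, 158.17, 160.87, 160.99, 161.99, 162.62, 162.76, 163.00, 163.09, 163.35, 163.54, 164.13, 164.36, 164.56, 164.69, 164.90, 164.99, 165.67, 165.70, 165.75, 166.42, 166.99, 167.44, 167.45, 168.00, 168.64, 169.44, 169.68, 170.07, 170.66, 171.81, 172.95, 173.22, 175.10, 175.71, 176.50, 176.83, 178.07, 178.76, 178.80, 183.28, 183.37, 194.05
α = 0.08; lower rank = 50 × 0.040 = 2; upper rank = 50 × 0.960 = 48.
The 2nd smallest replicate is 149.24; the 48th is 183.28.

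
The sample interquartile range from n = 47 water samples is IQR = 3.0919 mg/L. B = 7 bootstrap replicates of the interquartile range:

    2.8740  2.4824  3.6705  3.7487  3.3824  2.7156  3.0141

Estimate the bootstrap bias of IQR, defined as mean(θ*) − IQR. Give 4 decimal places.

bias = +0.0349

mean(θ*) = (2.8740 + 2.4824 + 3.6705 + 3.7487 + 3.3824 + 2.7156 + 3.0141) / 7 = 3.12681
bias = 3.12681 − 3.0919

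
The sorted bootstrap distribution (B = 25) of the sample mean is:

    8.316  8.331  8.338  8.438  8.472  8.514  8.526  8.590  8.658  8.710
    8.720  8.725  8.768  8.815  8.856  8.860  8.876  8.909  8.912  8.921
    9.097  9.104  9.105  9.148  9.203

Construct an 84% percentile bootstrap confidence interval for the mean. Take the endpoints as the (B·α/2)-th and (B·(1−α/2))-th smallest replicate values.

(8.331, 9.105)

α = 0.16; lower rank = 25 × 0.080 = 2; upper rank = 25 × 0.920 = 23.
The 2nd smallest replicate is 8.331; the 23rd is 9.105.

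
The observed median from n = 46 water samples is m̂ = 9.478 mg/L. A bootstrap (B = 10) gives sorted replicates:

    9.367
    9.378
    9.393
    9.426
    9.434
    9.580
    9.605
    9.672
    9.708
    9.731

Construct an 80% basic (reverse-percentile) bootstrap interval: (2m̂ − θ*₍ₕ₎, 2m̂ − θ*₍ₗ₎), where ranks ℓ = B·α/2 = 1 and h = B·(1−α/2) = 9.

(9.248, 9.589)

Percentile endpoints at ranks 1 and 9: θ*₍1₎ = 9.367, θ*₍9₎ = 9.708.
Basic interval reflects these around m̂:
  lower = 2 × 9.478 − 9.708 = 9.248
  upper = 2 × 9.478 − 9.367 = 9.589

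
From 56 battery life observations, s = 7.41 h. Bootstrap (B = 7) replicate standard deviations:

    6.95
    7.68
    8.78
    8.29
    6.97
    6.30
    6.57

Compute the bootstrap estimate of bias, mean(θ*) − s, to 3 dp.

bias = −0.047

mean(θ*) = (6.95 + 7.68 + 8.78 + 8.29 + 6.97 + 6.30 + 6.57) / 7 = 7.3629
bias = 7.3629 − 7.41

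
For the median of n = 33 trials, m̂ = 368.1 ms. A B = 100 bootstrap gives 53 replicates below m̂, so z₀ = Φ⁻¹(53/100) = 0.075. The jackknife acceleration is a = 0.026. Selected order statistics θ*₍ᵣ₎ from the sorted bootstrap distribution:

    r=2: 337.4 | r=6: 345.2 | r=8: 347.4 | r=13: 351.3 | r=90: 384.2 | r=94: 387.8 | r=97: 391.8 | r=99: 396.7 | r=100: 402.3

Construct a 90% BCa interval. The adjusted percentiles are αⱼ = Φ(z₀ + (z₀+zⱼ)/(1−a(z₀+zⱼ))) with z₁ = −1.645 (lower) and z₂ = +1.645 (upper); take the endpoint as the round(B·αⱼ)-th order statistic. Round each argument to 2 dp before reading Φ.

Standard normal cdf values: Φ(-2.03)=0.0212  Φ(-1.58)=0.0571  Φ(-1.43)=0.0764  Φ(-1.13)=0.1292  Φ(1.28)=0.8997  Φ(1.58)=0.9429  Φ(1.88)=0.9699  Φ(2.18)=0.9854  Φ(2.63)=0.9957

Lower: z₀ + z₁ = 0.075 + (-1.645) = -1.570; 1 − a(z₀+z₁) = 1 − (0.026)(-1.570) = 1.0408; argument = 0.075 + (-1.570)/1.0408 = -1.4334 → -1.43.
α₁ = Φ(-1.43) = 0.0764; rank = round(100 × 0.0764) = 8; θ*₍8₎ = 347.4.
Upper: z₀ + z₂ = 1.720; 1 − a(z₀+z₂) = 0.9553; argument = 1.8755 → 1.88; α₂ = 0.9699; rank = 97; θ*₍97₎ = 391.8.

(347.4, 391.8)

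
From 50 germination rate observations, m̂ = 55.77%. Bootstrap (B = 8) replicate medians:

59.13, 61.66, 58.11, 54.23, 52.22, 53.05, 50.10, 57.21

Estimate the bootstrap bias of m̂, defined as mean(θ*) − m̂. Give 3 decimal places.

bias = −0.056

mean(θ*) = (59.13 + 61.66 + 58.11 + 54.23 + 52.22 + 53.05 + 50.10 + 57.21) / 8 = 55.7137
bias = 55.7137 − 55.77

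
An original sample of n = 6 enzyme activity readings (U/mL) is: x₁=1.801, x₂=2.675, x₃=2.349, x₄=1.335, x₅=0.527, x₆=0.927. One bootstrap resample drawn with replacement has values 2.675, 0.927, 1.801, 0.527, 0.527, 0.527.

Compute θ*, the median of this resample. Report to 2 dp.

θ* = 0.73

Sorted: 0.527, 0.527, 0.527, 0.927, 1.801, 2.675
Median = average of the two middle values = 0.73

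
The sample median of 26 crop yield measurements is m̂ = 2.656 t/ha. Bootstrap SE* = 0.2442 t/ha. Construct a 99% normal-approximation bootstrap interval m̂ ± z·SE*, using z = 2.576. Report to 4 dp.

(2.0269, 3.2851)

Margin = 2.576 × 0.2442 = 0.62906
Interval: 2.656 ± 0.62906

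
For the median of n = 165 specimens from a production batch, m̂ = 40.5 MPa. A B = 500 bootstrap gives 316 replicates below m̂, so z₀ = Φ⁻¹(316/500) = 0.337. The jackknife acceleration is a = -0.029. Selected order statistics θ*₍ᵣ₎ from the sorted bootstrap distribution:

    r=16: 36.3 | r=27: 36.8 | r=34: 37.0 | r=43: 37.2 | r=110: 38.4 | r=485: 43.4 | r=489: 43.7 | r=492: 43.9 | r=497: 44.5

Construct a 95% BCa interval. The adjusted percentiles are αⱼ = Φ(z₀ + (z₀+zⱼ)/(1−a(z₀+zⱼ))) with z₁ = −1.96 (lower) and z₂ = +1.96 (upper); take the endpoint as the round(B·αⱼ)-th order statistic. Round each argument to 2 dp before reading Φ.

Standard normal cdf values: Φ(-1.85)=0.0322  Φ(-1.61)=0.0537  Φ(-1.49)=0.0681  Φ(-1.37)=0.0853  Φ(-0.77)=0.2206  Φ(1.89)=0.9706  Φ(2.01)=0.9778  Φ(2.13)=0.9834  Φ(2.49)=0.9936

Lower: z₀ + z₁ = 0.337 + (-1.960) = -1.623; 1 − a(z₀+z₁) = 1 − (-0.029)(-1.623) = 0.9529; argument = 0.337 + (-1.623)/0.9529 = -1.3662 → -1.37.
α₁ = Φ(-1.37) = 0.0853; rank = round(500 × 0.0853) = 43; θ*₍43₎ = 37.2.
Upper: z₀ + z₂ = 2.297; 1 − a(z₀+z₂) = 1.0666; argument = 2.4905 → 2.49; α₂ = 0.9936; rank = 497; θ*₍497₎ = 44.5.

(37.2, 44.5)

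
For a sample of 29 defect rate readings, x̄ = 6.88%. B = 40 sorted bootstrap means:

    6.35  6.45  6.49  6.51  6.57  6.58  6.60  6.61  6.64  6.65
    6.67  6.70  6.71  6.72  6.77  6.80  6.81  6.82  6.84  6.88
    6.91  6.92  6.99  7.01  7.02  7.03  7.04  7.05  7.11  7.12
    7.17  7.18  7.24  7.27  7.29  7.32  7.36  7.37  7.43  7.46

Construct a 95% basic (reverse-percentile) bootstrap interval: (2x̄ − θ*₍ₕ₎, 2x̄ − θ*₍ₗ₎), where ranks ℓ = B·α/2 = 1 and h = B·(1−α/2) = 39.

Percentile endpoints at ranks 1 and 39: θ*₍1₎ = 6.35, θ*₍39₎ = 7.43.
Basic interval reflects these around x̄:
  lower = 2 × 6.88 − 7.43 = 6.33
  upper = 2 × 6.88 − 6.35 = 7.41

(6.33, 7.41)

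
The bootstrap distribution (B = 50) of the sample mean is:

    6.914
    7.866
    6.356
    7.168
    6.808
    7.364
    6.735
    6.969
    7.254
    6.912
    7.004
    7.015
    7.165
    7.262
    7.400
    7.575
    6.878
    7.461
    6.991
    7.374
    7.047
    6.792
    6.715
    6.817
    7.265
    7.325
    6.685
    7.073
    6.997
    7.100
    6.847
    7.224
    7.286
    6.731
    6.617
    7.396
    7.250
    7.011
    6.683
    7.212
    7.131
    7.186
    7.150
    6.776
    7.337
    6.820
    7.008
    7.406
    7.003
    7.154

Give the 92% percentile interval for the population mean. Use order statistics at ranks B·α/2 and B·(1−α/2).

(6.617, 7.461)

Sorted replicates: 6.356, 6.617, 6.683, 6.685, 6.715, 6.731, 6.735, 6.776, 6.792, 6.808, 6.817, 6.820, 6.847, 6.878, 6.912, 6.914, 6.969, 6.991, 6.997, 7.003, 7.004, 7.008, 7.011, 7.015, 7.047, 7.073, 7.100, 7.131, 7.150, 7.154, 7.165, 7.168, 7.186, 7.212, 7.224, 7.250, 7.254, 7.262, 7.265, 7.286, 7.325, 7.337, 7.364, 7.374, 7.396, 7.400, 7.406, 7.461, 7.575, 7.866
α = 0.08; lower rank = 50 × 0.040 = 2; upper rank = 50 × 0.960 = 48.
The 2nd smallest replicate is 6.617; the 48th is 7.461.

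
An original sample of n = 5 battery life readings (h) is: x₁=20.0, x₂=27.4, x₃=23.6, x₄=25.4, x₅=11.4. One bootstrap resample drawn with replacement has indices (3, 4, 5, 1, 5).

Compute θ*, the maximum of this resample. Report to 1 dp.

θ* = 25.4

Resample values: 23.6, 25.4, 11.4, 20.0, 11.4.
Maximum = 25.4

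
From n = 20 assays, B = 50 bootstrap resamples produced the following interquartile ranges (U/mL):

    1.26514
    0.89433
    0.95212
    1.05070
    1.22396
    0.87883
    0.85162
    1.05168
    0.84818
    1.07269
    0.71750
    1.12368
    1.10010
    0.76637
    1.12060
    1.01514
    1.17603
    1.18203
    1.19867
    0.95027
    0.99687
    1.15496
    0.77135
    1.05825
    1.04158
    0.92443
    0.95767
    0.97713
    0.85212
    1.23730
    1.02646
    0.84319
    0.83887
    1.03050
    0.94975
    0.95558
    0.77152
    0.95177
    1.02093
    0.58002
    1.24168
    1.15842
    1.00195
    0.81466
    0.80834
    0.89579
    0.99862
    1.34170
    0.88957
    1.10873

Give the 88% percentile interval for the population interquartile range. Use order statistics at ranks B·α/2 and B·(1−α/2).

(0.76637, 1.23730)

Sorted replicates: 0.58002, 0.71750, 0.76637, 0.77135, 0.77152, 0.80834, 0.81466, 0.83887, 0.84319, 0.84818, 0.85162, 0.85212, 0.87883, 0.88957, 0.89433, 0.89579, 0.92443, 0.94975, 0.95027, 0.95177, 0.95212, 0.95558, 0.95767, 0.97713, 0.99687, 0.99862, 1.00195, 1.01514, 1.02093, 1.02646, 1.03050, 1.04158, 1.05070, 1.05168, 1.05825, 1.07269, 1.10010, 1.10873, 1.12060, 1.12368, 1.15496, 1.15842, 1.17603, 1.18203, 1.19867, 1.22396, 1.23730, 1.24168, 1.26514, 1.34170
α = 0.12; lower rank = 50 × 0.060 = 3; upper rank = 50 × 0.940 = 47.
The 3rd smallest replicate is 0.76637; the 47th is 1.23730.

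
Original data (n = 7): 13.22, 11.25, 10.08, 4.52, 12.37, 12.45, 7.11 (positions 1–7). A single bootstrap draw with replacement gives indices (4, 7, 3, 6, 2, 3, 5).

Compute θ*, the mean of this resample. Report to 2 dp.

θ* = 9.69

Resample values: 4.52, 7.11, 10.08, 12.45, 11.25, 10.08, 12.37.
Mean = (4.52 + 7.11 + 10.08 + 12.45 + 11.25 + 10.08 + 12.37) / 7 = 67.860 / 7 = 9.69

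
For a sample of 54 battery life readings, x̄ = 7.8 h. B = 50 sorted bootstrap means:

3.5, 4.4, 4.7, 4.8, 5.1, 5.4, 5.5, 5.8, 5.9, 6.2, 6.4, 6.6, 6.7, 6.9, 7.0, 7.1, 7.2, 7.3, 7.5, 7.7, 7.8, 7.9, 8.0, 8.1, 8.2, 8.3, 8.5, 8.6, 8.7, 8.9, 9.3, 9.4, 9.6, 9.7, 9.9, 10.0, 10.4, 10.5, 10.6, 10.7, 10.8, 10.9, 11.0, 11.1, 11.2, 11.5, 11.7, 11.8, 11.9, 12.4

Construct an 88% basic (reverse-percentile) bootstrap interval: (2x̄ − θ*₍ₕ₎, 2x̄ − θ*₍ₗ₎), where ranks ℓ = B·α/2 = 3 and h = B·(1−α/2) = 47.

Percentile endpoints at ranks 3 and 47: θ*₍3₎ = 4.7, θ*₍47₎ = 11.7.
Basic interval reflects these around x̄:
  lower = 2 × 7.8 − 11.7 = 3.9
  upper = 2 × 7.8 − 4.7 = 10.9

(3.9, 10.9)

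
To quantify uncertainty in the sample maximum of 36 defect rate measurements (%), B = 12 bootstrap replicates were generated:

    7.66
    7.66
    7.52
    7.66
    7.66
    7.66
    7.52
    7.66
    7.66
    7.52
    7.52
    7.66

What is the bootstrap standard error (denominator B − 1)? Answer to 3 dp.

Bootstrap SE is the standard deviation of the 12 replicate maximums.
Mean of replicates: (7.66 + 7.66 + 7.52 + 7.66 + 7.66 + 7.66 + 7.52 + 7.66 + 7.66 + 7.52 + 7.52 + 7.66) / 12 = 91.3600 / 12 = 7.6133
Sum of squared deviations: (+0.0467)² + (+0.0467)² + (−0.0933)² + (+0.0467)² + (+0.0467)² + (+0.0467)² + (−0.0933)² + (+0.0467)² + (+0.0467)² + (−0.0933)² + (−0.0933)² + (+0.0467)² = 0.0523
Variance = 0.0523 / 11 = 0.0048
SE* = √0.0048

SE* = 0.069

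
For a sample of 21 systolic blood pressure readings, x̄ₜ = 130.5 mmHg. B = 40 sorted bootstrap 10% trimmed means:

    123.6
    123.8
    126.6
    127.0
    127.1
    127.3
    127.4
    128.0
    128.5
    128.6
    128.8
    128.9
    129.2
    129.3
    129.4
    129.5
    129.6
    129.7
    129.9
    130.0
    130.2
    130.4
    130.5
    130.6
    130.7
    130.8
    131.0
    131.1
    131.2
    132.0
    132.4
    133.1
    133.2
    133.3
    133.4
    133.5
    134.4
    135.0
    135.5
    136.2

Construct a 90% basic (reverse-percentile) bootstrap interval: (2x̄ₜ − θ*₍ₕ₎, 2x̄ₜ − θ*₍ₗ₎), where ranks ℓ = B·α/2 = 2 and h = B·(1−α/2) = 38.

(126.0, 137.2)

Percentile endpoints at ranks 2 and 38: θ*₍2₎ = 123.8, θ*₍38₎ = 135.0.
Basic interval reflects these around x̄ₜ:
  lower = 2 × 130.5 − 135.0 = 126.0
  upper = 2 × 130.5 − 123.8 = 137.2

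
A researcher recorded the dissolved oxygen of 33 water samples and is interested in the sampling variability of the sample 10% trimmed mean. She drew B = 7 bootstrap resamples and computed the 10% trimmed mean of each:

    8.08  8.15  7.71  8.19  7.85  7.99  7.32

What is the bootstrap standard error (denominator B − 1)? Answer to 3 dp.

SE* = 0.306

Bootstrap SE is the standard deviation of the 7 replicate 10% trimmed means.
Mean of replicates: (8.08 + 8.15 + 7.71 + 8.19 + 7.85 + 7.99 + 7.32) / 7 = 55.2900 / 7 = 7.8986
Sum of squared deviations: (+0.1814)² + (+0.2514)² + (−0.1886)² + (+0.2914)² + (−0.0486)² + (+0.0914)² + (−0.5786)² = 0.5621
Variance = 0.5621 / 6 = 0.0937
SE* = √0.0937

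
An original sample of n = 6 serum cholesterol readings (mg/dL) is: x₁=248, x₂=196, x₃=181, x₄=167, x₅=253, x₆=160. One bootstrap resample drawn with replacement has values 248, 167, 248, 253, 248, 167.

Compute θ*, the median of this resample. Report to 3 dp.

Sorted: 167, 167, 248, 248, 248, 253
Median = average of the two middle values = 248.000

θ* = 248.000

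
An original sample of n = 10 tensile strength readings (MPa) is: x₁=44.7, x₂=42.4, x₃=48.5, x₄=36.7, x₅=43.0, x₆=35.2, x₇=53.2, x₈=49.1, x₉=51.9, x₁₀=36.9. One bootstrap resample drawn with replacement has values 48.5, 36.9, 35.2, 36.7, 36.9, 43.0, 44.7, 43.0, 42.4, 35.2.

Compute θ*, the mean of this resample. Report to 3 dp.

θ* = 40.250

Mean = (48.5 + 36.9 + 35.2 + 36.7 + 36.9 + 43.0 + 44.7 + 43.0 + 42.4 + 35.2) / 10 = 402.50 / 10 = 40.250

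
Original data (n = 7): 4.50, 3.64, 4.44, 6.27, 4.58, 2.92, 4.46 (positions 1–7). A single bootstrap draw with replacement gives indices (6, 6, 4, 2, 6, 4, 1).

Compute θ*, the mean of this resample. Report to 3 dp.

θ* = 4.206

Resample values: 2.92, 2.92, 6.27, 3.64, 2.92, 6.27, 4.50.
Mean = (2.92 + 2.92 + 6.27 + 3.64 + 2.92 + 6.27 + 4.50) / 7 = 29.440 / 7 = 4.206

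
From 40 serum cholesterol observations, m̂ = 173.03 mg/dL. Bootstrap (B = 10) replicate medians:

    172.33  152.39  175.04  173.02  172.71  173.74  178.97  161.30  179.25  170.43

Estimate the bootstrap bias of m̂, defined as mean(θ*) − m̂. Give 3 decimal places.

mean(θ*) = (172.33 + 152.39 + 175.04 + 173.02 + 172.71 + 173.74 + 178.97 + 161.30 + 179.25 + 170.43) / 10 = 170.9180
bias = 170.9180 − 173.03

bias = −2.112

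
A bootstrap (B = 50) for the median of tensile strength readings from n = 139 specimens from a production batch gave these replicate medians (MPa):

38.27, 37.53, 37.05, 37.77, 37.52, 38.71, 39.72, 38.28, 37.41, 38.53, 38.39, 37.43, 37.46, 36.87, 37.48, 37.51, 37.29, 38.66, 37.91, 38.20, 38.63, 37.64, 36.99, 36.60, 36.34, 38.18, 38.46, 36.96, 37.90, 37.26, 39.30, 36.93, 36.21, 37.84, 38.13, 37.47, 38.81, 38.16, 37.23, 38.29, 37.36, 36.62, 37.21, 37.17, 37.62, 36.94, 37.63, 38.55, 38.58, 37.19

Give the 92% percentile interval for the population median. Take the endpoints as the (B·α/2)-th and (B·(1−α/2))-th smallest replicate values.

Sorted replicates: 36.21, 36.34, 36.60, 36.62, 36.87, 36.93, 36.94, 36.96, 36.99, 37.05, 37.17, 37.19, 37.21, 37.23, 37.26, 37.29, 37.36, 37.41, 37.43, 37.46, 37.47, 37.48, 37.51, 37.52, 37.53, 37.62, 37.63, 37.64, 37.77, 37.84, 37.90, 37.91, 38.13, 38.16, 38.18, 38.20, 38.27, 38.28, 38.29, 38.39, 38.46, 38.53, 38.55, 38.58, 38.63, 38.66, 38.71, 38.81, 39.30, 39.72
α = 0.08; lower rank = 50 × 0.040 = 2; upper rank = 50 × 0.960 = 48.
The 2nd smallest replicate is 36.34; the 48th is 38.81.

(36.34, 38.81)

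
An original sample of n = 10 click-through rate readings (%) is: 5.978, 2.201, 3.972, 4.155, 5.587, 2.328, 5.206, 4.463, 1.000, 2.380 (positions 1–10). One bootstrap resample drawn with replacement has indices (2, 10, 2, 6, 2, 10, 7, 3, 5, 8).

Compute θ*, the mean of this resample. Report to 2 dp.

θ* = 3.29

Resample values: 2.201, 2.380, 2.201, 2.328, 2.201, 2.380, 5.206, 3.972, 5.587, 4.463.
Mean = (2.201 + 2.380 + 2.201 + 2.328 + 2.201 + 2.380 + 5.206 + 3.972 + 5.587 + 4.463) / 10 = 32.9190 / 10 = 3.29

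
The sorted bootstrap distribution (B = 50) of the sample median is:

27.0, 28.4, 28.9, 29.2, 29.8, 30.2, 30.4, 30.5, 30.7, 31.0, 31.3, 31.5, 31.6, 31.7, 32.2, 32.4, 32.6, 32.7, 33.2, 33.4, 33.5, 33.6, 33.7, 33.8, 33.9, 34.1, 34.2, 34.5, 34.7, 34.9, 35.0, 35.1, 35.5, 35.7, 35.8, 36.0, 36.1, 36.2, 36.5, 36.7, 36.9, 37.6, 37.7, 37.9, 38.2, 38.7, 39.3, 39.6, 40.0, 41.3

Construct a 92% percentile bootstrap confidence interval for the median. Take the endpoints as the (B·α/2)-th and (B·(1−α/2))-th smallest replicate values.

α = 0.08; lower rank = 50 × 0.040 = 2; upper rank = 50 × 0.960 = 48.
The 2nd smallest replicate is 28.4; the 48th is 39.6.

(28.4, 39.6)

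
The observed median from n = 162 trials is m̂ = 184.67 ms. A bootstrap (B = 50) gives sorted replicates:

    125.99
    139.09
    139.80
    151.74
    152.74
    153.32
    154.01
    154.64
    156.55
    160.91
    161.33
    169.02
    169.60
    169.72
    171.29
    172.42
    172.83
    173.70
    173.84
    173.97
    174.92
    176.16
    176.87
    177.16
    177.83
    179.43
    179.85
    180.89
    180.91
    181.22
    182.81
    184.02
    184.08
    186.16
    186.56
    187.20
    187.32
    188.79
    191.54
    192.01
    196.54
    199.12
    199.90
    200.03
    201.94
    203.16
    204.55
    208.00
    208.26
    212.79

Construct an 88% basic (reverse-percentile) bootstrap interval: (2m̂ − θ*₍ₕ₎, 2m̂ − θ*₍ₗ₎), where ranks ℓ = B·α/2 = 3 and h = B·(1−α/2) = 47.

Percentile endpoints at ranks 3 and 47: θ*₍3₎ = 139.80, θ*₍47₎ = 204.55.
Basic interval reflects these around m̂:
  lower = 2 × 184.67 − 204.55 = 164.79
  upper = 2 × 184.67 − 139.80 = 229.54

(164.79, 229.54)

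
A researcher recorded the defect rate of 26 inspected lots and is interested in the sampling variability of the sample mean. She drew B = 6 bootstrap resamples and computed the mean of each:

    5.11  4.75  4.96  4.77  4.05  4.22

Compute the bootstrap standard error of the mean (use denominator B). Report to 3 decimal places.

SE* = 0.382

Bootstrap SE is the standard deviation of the 6 replicate means.
Mean of replicates: (5.11 + 4.75 + 4.96 + 4.77 + 4.05 + 4.22) / 6 = 27.8600 / 6 = 4.6433
Sum of squared deviations: (+0.4667)² + (+0.1067)² + (+0.3167)² + (+0.1267)² + (−0.5933)² + (−0.4233)² = 0.8767
Variance = 0.8767 / 6 = 0.1461
SE* = √0.1461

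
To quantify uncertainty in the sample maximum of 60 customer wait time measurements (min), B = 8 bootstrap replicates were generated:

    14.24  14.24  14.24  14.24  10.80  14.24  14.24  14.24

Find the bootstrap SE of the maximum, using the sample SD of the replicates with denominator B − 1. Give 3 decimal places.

Bootstrap SE is the standard deviation of the 8 replicate maximums.
Mean of replicates: (14.24 + 14.24 + 14.24 + 14.24 + 10.80 + 14.24 + 14.24 + 14.24) / 8 = 110.4800 / 8 = 13.8100
Sum of squared deviations: (+0.4300)² + (+0.4300)² + (+0.4300)² + (+0.4300)² + (−3.0100)² + (+0.4300)² + (+0.4300)² + (+0.4300)² = 10.3544
Variance = 10.3544 / 7 = 1.4792
SE* = √1.4792

SE* = 1.216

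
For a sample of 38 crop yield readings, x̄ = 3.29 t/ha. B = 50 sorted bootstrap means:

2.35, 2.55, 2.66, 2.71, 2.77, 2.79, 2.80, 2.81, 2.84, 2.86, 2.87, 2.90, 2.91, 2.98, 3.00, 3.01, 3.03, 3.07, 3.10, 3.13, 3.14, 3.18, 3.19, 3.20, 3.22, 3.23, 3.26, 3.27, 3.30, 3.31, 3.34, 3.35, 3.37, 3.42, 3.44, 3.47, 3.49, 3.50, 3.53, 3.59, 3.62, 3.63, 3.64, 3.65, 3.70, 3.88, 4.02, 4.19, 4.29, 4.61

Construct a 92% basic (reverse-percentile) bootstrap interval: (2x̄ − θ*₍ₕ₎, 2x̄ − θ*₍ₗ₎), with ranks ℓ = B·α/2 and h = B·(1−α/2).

Percentile endpoints at ranks 2 and 48: θ*₍2₎ = 2.55, θ*₍48₎ = 4.19.
Basic interval reflects these around x̄:
  lower = 2 × 3.29 − 4.19 = 2.39
  upper = 2 × 3.29 − 2.55 = 4.03

(2.39, 4.03)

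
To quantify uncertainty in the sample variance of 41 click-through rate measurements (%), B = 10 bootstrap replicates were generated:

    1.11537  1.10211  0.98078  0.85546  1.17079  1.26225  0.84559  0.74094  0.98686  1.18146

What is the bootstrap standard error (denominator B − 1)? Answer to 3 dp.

Bootstrap SE is the standard deviation of the 10 replicate variances.
Mean of replicates: (1.11537 + 1.10211 + 0.98078 + 0.85546 + 1.17079 + 1.26225 + 0.84559 + 0.74094 + 0.98686 + 1.18146) / 10 = 10.241610 / 10 = 1.024161
Sum of squared deviations: (+0.091209)² + (+0.077949)² + (−0.043381)² + (−0.168701)² + (+0.146629)² + (+0.238089)² + (−0.178571)² + (−0.283221)² + (−0.037301)² + (+0.157299)² = 0.261160
Variance = 0.261160 / 9 = 0.029018
SE* = √0.029018

SE* = 0.170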